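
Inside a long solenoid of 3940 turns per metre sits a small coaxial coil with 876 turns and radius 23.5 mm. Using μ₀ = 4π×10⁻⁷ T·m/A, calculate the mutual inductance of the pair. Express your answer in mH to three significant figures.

The outer solenoid produces a uniform field B₁ = μ₀n₁I₁ across the inner coil,
so the flux linkage is N₂Φ = N₂B₁A₂ = μ₀n₁N₂A₂·I₁, giving M = μ₀n₁N₂A₂.
A₂ = πr² = π(2.350×10^-2 m)² = 1.7349×10^-3 m².
M = (4π×10⁻⁷)(3940)(876)(1.7349×10^-3) = 7.5248×10^-3 H.

M ≈ 7.52 mH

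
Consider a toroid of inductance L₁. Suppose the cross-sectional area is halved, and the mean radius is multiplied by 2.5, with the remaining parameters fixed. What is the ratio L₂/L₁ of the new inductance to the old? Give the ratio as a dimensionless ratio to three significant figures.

L₂/L₁ = 0.200

For a toroid, L ∝ μᵣN²A/R.
L₂/L₁ = (0.5) × (2.5)^-1 = 0.200.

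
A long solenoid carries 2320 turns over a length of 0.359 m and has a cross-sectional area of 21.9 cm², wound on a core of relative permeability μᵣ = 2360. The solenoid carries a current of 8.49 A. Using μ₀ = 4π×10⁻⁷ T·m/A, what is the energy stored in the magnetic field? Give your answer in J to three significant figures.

U ≈ 3510 J

A = 21.9 cm² = 2.190×10^-3 m².
L = μ₀μᵣN²A/ℓ = (4π×10⁻⁷)(2360)(2320)²(2.190×10^-3)/(0.359) = 97.38 H.
U = ½LI² = ½(97.38)(8.49)² = 3.509×10^3 J.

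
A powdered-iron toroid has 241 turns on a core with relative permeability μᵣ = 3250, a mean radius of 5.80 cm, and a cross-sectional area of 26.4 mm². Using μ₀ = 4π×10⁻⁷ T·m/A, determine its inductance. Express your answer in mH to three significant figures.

L ≈ 17.2 mH

For a thin toroid, L = μ₀μᵣN²A/(2πR).
L = (4π×10⁻⁷)(3250)(241)²(2.640×10^-5) / (2π×5.800×10^-2 m) = 1.718×10^-2 H.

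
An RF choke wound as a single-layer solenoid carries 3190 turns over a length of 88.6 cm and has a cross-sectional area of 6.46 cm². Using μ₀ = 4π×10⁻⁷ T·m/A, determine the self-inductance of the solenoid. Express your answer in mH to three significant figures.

A = 6.46 cm² = 6.460×10^-4 m².
For a long solenoid, L = μ₀N²A/ℓ.
L = (4π×10⁻⁷)(3190)²(6.460×10^-4)/(0.886 m) = 9.324×10^-3 H.

L ≈ 9.32 mH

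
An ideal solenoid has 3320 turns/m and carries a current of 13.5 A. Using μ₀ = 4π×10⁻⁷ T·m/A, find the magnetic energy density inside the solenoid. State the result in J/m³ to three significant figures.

B = μ₀nI = (4π×10⁻⁷)(3.320×10^3)(13.5) = 5.632×10^-2 T.
u = B²/(2μ₀) = (5.632×10^-2)²/(2×4π×10⁻⁷) = 1.262×10^3 J/m³.

u ≈ 1260 J/m³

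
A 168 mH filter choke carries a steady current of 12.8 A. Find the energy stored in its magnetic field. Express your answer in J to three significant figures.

Stored magnetic energy: U = ½LI².
U = ½(0.168 H)(12.8 A)² = 13.76 J.

U ≈ 13.8 J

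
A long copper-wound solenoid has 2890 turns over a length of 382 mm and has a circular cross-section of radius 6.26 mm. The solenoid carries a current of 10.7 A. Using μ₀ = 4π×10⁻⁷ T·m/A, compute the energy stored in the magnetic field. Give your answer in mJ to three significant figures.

A = πr² = π(6.260×10^-3 m)² = 1.231×10^-4 m².
L = μ₀N²A/ℓ = (4π×10⁻⁷)(2890)²(1.231×10^-4)/(0.382) = 3.383×10^-3 H.
U = ½LI² = ½(3.383×10^-3)(10.7)² = 0.1936 J.

U ≈ 194 mJ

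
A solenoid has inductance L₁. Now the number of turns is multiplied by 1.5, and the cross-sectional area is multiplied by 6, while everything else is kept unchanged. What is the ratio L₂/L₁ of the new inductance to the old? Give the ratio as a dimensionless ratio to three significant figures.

For a solenoid, L ∝ μᵣN²A/ℓ.
L₂/L₁ = (1.5)^2 × (6) = 13.5.

L₂/L₁ = 13.5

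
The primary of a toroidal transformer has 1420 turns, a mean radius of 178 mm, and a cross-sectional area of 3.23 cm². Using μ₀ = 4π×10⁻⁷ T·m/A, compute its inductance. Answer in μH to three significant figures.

For a thin toroid, L = μ₀N²A/(2πR).
L = (4π×10⁻⁷)(1420)²(3.230×10^-4) / (2π×0.178 m) = 7.318×10^-4 H.

L ≈ 732 μH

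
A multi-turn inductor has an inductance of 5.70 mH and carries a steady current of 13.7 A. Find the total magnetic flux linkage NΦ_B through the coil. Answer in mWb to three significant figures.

From L = NΦ_B/I, the flux linkage is NΦ_B = LI.
NΦ_B = (5.700×10^-3 H)(13.7 A) = 7.809×10^-2 Wb.

NΦ_B ≈ 78.1 mWb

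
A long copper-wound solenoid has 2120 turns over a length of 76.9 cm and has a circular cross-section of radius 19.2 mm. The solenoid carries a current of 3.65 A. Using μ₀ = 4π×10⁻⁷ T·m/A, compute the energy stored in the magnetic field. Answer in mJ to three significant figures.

U ≈ 56.7 mJ

A = πr² = π(1.920×10^-2 m)² = 1.158×10^-3 m².
L = μ₀N²A/ℓ = (4π×10⁻⁷)(2120)²(1.158×10^-3)/(0.769) = 8.506×10^-3 H.
U = ½LI² = ½(8.506×10^-3)(3.65)² = 5.666×10^-2 J.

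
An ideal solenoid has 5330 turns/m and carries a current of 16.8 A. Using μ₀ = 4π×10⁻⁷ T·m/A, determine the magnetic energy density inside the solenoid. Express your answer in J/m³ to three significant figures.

B = μ₀nI = (4π×10⁻⁷)(5.330×10^3)(16.8) = 0.1125 T.
u = B²/(2μ₀) = (0.1125)²/(2×4π×10⁻⁷) = 5.038×10^3 J/m³.

u ≈ 5040 J/m³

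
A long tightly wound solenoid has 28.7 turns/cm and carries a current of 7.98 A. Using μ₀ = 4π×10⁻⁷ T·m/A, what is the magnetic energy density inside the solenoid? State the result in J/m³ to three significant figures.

u ≈ 330 J/m³

B = μ₀nI = (4π×10⁻⁷)(2.870×10^3)(7.98) = 2.878×10^-2 T.
u = B²/(2μ₀) = (2.878×10^-2)²/(2×4π×10⁻⁷) = 329.6 J/m³.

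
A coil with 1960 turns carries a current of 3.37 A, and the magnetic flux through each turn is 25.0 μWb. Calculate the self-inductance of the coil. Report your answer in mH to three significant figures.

Self-inductance is defined by L = NΦ_B/I (flux linkage over current).
L = (1960)(2.500×10^-5 Wb)/(3.37 A) = 1.454×10^-2 H.

L ≈ 14.5 mH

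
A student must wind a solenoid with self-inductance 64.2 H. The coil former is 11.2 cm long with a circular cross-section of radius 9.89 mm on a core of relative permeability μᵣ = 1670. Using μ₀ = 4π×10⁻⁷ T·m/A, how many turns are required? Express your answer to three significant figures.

N ≈ 3340 turns

A = πr² = π(9.890×10^-3 m)² = 3.073×10^-4 m².
From L = μ₀μᵣN²A/ℓ, N = √(Lℓ / (μ₀μᵣA)).
N = √[(64.2)(0.112) / ((4π×10⁻⁷)(1670)×3.073×10^-4)] = √(1.115×10^7) ≈ 3339.2.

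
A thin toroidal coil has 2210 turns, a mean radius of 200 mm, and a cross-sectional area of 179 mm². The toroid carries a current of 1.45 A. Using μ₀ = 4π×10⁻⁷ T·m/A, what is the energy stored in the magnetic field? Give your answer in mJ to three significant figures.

L = μ₀N²A/(2πR) = (4π×10⁻⁷)(2210)²(1.790×10^-4)/(2π×0.2) = 8.743×10^-4 H.
U = ½LI² = ½(8.743×10^-4)(1.45)² = 9.191×10^-4 J.

U ≈ 0.919 mJ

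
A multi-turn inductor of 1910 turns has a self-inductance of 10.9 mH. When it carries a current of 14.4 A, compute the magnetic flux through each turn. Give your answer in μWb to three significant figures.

Φ_B ≈ 82.2 μWb

From L = NΦ_B/I, the flux per turn is Φ_B = LI/N.
Φ_B = (1.090×10^-2 H)(14.4 A)/1910 = 8.218×10^-5 Wb.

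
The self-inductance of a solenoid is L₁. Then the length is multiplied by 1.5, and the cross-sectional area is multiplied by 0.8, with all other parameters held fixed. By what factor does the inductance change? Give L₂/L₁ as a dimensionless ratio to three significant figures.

L₂/L₁ = 0.533

For a solenoid, L ∝ μᵣN²A/ℓ.
L₂/L₁ = (1.5)^-1 × (0.8) = 0.533.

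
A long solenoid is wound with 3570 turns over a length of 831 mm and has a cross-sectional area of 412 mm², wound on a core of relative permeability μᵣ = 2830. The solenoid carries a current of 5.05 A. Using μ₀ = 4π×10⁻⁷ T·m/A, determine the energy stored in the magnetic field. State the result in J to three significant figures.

U ≈ 287 J

A = 412 mm² = 4.120×10^-4 m².
L = μ₀μᵣN²A/ℓ = (4π×10⁻⁷)(2830)(3570)²(4.120×10^-4)/(0.831) = 22.47 H.
U = ½LI² = ½(22.47)(5.05)² = 286.5 J.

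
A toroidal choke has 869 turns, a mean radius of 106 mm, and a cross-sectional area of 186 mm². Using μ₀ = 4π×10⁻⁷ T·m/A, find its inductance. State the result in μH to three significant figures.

L ≈ 265 μH

For a thin toroid, L = μ₀N²A/(2πR).
L = (4π×10⁻⁷)(869)²(1.860×10^-4) / (2π×0.106 m) = 2.650×10^-4 H.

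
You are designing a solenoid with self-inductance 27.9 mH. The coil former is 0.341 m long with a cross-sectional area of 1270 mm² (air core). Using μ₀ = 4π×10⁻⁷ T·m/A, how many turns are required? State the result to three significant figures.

A = 1270 mm² = 1.270×10^-3 m².
From L = μ₀N²A/ℓ, N = √(Lℓ / (μ₀A)).
N = √[(2.790×10^-2)(0.341) / ((4π×10⁻⁷)×1.270×10^-3)] = √(5.961×10^6) ≈ 2441.6.

N ≈ 2440 turns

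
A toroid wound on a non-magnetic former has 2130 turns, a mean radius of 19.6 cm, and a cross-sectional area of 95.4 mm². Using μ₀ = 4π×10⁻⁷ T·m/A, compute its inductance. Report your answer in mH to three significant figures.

L ≈ 0.442 mH

For a thin toroid, L = μ₀N²A/(2πR).
L = (4π×10⁻⁷)(2130)²(9.540×10^-5) / (2π×0.196 m) = 4.417×10^-4 H.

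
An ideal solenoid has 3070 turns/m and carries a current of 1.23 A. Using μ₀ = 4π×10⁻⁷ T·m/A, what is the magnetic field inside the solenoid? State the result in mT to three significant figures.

Inside a long solenoid, B = μ₀nI.
B = (4π×10⁻⁷)(3.070×10^3 m⁻¹)(1.23 A) = 4.745×10^-3 T.

B ≈ 4.75 mT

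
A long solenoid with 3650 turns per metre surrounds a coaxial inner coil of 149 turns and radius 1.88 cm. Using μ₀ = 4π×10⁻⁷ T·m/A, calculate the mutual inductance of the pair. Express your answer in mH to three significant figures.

The outer solenoid produces a uniform field B₁ = μ₀n₁I₁ across the inner coil,
so the flux linkage is N₂Φ = N₂B₁A₂ = μ₀n₁N₂A₂·I₁, giving M = μ₀n₁N₂A₂.
A₂ = πr² = π(1.880×10^-2 m)² = 1.110×10^-3 m².
M = (4π×10⁻⁷)(3650)(149)(1.110×10^-3) = 7.588×10^-4 H.

M ≈ 0.759 mH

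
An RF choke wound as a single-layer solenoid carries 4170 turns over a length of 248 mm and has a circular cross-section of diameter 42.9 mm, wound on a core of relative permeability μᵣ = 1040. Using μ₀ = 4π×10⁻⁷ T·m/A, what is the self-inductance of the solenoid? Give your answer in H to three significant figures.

A = π(d/2)² = π(2.145×10^-2 m)² = 1.445×10^-3 m².
For a long solenoid, L = μ₀μᵣN²A/ℓ.
L = (4π×10⁻⁷)(1040)(4170)²(1.445×10^-3)/(0.248 m) = 132.45 H.

L ≈ 132 H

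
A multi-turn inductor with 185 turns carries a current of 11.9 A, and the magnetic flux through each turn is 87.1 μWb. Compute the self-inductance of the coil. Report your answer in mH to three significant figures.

L ≈ 1.35 mH

Self-inductance is defined by L = NΦ_B/I (flux linkage over current).
L = (185)(8.710×10^-5 Wb)/(11.9 A) = 1.354×10^-3 H.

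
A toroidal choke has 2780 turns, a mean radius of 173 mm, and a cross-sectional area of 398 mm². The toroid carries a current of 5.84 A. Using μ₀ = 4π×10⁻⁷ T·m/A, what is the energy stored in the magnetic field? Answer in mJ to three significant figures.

L = μ₀N²A/(2πR) = (4π×10⁻⁷)(2780)²(3.980×10^-4)/(2π×0.173) = 3.556×10^-3 H.
U = ½LI² = ½(3.556×10^-3)(5.84)² = 6.064×10^-2 J.

U ≈ 60.6 mJ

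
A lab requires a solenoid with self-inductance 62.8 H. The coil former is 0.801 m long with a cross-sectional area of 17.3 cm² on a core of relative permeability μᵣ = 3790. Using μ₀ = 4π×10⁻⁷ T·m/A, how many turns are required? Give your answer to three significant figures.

A = 17.3 cm² = 1.730×10^-3 m².
From L = μ₀μᵣN²A/ℓ, N = √(Lℓ / (μ₀μᵣA)).
N = √[(62.8)(0.801) / ((4π×10⁻⁷)(3790)×1.730×10^-3)] = √(6.105×10^6) ≈ 2470.9.

N ≈ 2470 turns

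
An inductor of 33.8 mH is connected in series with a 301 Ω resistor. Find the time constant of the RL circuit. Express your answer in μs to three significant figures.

τ ≈ 112 μs

τ = L/R = (3.380×10^-2 H)/(301 Ω) = 1.123×10^-4 s.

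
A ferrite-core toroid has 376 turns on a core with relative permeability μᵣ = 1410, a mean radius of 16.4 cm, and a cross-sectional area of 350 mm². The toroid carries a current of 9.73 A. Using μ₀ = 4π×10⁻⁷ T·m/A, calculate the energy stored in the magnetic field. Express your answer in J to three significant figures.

L = μ₀μᵣN²A/(2πR) = (4π×10⁻⁷)(1410)(376)²(3.500×10^-4)/(2π×0.164) = 8.508×10^-2 H.
U = ½LI² = ½(8.508×10^-2)(9.73)² = 4.028 J.

U ≈ 4.03 J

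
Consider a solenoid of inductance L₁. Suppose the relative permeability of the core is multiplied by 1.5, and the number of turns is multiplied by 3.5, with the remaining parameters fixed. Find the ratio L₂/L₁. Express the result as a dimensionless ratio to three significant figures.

For a solenoid, L ∝ μᵣN²A/ℓ.
L₂/L₁ = (1.5) × (3.5)^2 = 18.4.

L₂/L₁ = 18.4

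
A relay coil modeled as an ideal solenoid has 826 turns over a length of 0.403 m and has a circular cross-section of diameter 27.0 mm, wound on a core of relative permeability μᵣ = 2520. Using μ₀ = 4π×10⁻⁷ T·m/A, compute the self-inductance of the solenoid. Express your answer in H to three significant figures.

A = π(d/2)² = π(1.350×10^-2 m)² = 5.726×10^-4 m².
For a long solenoid, L = μ₀μᵣN²A/ℓ.
L = (4π×10⁻⁷)(2520)(826)²(5.726×10^-4)/(0.403 m) = 3.07 H.

L ≈ 3.07 H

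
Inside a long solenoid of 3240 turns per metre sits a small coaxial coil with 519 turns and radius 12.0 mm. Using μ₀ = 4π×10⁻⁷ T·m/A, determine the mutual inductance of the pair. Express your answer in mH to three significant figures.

M ≈ 0.956 mH

The outer solenoid produces a uniform field B₁ = μ₀n₁I₁ across the inner coil,
so the flux linkage is N₂Φ = N₂B₁A₂ = μ₀n₁N₂A₂·I₁, giving M = μ₀n₁N₂A₂.
A₂ = πr² = π(1.200×10^-2 m)² = 4.524×10^-4 m².
M = (4π×10⁻⁷)(3240)(519)(4.524×10^-4) = 9.559×10^-4 H.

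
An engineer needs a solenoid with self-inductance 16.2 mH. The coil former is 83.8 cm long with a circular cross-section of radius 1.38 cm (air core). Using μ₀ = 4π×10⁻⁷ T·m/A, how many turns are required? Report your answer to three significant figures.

N ≈ 4250 turns

A = πr² = π(1.380×10^-2 m)² = 5.983×10^-4 m².
From L = μ₀N²A/ℓ, N = √(Lℓ / (μ₀A)).
N = √[(1.620×10^-2)(0.838) / ((4π×10⁻⁷)×5.983×10^-4)] = √(1.806×10^7) ≈ 4249.3.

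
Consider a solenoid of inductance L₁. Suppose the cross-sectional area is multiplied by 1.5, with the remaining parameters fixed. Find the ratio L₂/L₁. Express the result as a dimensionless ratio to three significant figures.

L₂/L₁ = 1.50

For a solenoid, L ∝ μᵣN²A/ℓ.
L₂/L₁ = (1.5) = 1.50.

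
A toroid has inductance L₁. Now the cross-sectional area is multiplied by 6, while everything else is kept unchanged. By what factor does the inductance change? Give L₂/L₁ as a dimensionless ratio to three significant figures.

For a toroid, L ∝ μᵣN²A/R.
L₂/L₁ = (6) = 6.00.

L₂/L₁ = 6.00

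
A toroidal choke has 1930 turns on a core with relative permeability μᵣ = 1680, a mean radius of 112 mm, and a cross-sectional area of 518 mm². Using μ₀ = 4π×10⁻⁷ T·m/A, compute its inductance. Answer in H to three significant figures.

L ≈ 5.79 H

For a thin toroid, L = μ₀μᵣN²A/(2πR).
L = (4π×10⁻⁷)(1680)(1930)²(5.180×10^-4) / (2π×0.112 m) = 5.788 H.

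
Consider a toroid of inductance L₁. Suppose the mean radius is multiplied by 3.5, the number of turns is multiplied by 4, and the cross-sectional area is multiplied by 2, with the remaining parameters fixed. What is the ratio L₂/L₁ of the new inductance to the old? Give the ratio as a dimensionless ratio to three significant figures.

For a toroid, L ∝ μᵣN²A/R.
L₂/L₁ = (3.5)^-1 × (4)^2 × (2) = 9.14.

L₂/L₁ = 9.14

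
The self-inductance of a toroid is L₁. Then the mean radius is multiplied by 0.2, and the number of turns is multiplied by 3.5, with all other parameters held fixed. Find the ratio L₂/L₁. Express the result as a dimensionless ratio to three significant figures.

L₂/L₁ = 61.3

For a toroid, L ∝ μᵣN²A/R.
L₂/L₁ = (0.2)^-1 × (3.5)^2 = 61.3.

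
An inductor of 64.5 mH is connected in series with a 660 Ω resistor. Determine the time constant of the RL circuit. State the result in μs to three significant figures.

τ = L/R = (6.450×10^-2 H)/(660 Ω) = 9.773×10^-5 s.

τ ≈ 97.7 μs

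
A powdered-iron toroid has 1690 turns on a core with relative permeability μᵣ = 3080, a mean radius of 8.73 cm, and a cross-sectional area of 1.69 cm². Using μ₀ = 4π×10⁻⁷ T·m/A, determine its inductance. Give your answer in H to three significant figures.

L ≈ 3.41 H

For a thin toroid, L = μ₀μᵣN²A/(2πR).
L = (4π×10⁻⁷)(3080)(1690)²(1.690×10^-4) / (2π×8.730×10^-2 m) = 3.406 H.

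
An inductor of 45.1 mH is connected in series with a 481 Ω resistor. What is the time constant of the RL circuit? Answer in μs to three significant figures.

τ ≈ 93.8 μs

τ = L/R = (4.510×10^-2 H)/(481 Ω) = 9.376×10^-5 s.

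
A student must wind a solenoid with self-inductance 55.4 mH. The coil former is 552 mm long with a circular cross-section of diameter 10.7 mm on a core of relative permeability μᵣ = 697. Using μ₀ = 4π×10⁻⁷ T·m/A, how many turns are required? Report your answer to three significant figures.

N ≈ 623 turns

A = π(d/2)² = π(5.350×10^-3 m)² = 8.992×10^-5 m².
From L = μ₀μᵣN²A/ℓ, N = √(Lℓ / (μ₀μᵣA)).
N = √[(5.540×10^-2)(0.552) / ((4π×10⁻⁷)(697)×8.992×10^-5)] = √(3.883×10^5) ≈ 623.1.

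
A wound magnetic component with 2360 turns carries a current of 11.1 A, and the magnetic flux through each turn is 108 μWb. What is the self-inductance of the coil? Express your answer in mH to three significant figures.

L ≈ 23.0 mH

Self-inductance is defined by L = NΦ_B/I (flux linkage over current).
L = (2360)(1.080×10^-4 Wb)/(11.1 A) = 2.296×10^-2 H.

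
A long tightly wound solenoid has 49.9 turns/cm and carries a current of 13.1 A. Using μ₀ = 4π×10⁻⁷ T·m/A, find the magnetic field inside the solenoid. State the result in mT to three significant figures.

Inside a long solenoid, B = μ₀nI.
B = (4π×10⁻⁷)(4.990×10^3 m⁻¹)(13.1 A) = 8.2145×10^-2 T.

B ≈ 82.1 mT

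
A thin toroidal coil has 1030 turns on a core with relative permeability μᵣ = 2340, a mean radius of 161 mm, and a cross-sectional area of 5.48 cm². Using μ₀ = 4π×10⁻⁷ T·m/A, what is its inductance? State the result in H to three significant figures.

For a thin toroid, L = μ₀μᵣN²A/(2πR).
L = (4π×10⁻⁷)(2340)(1030)²(5.480×10^-4) / (2π×0.161 m) = 1.69 H.

L ≈ 1.69 H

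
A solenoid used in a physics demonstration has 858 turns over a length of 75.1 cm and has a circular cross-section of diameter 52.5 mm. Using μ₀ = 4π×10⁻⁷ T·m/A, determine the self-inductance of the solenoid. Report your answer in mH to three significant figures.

A = π(d/2)² = π(2.625×10^-2 m)² = 2.1648×10^-3 m².
For a long solenoid, L = μ₀N²A/ℓ.
L = (4π×10⁻⁷)(858)²(2.1648×10^-3)/(0.751 m) = 2.667×10^-3 H.

L ≈ 2.67 mH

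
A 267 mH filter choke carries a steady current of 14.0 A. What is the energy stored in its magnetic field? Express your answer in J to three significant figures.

U ≈ 26.2 J

Stored magnetic energy: U = ½LI².
U = ½(0.267 H)(14.0 A)² = 26.17 J.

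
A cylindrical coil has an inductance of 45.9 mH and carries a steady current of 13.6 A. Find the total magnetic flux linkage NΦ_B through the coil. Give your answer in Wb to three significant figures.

NΦ_B ≈ 0.624 Wb

From L = NΦ_B/I, the flux linkage is NΦ_B = LI.
NΦ_B = (4.590×10^-2 H)(13.6 A) = 0.6242 Wb.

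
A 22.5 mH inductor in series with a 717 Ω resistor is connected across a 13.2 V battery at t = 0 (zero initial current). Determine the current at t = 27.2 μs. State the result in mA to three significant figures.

I ≈ 10.7 mA

τ = L/R = 2.250×10^-2/717 = 3.138×10^-5 s; final current I_∞ = ε/R = 13.2/717 = 1.841×10^-2 A.
I(t) = I_∞(1 − e^(−t/τ)) with t/τ = 0.867.
I = (1.841×10^-2)(1 − e^(−0.867)) = 1.067×10^-2 A.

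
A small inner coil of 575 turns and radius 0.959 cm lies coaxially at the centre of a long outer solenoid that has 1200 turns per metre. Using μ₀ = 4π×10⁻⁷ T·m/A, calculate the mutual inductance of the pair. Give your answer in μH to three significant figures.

M ≈ 251 μH

The outer solenoid produces a uniform field B₁ = μ₀n₁I₁ across the inner coil,
so the flux linkage is N₂Φ = N₂B₁A₂ = μ₀n₁N₂A₂·I₁, giving M = μ₀n₁N₂A₂.
A₂ = πr² = π(9.590×10^-3 m)² = 2.889×10^-4 m².
M = (4π×10⁻⁷)(1200)(575)(2.889×10^-4) = 2.505×10^-4 H.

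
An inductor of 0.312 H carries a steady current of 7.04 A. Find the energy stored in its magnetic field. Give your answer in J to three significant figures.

Stored magnetic energy: U = ½LI².
U = ½(0.312 H)(7.04 A)² = 7.732 J.

U ≈ 7.73 J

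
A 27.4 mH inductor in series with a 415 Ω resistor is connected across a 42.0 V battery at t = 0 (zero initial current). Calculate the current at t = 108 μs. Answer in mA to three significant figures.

I ≈ 81.5 mA

τ = L/R = 2.740×10^-2/415 = 6.602×10^-5 s; final current I_∞ = ε/R = 42.0/415 = 0.1012 A.
I(t) = I_∞(1 − e^(−t/τ)) with t/τ = 1.636.
I = (0.1012)(1 − e^(−1.636)) = 8.149×10^-2 A.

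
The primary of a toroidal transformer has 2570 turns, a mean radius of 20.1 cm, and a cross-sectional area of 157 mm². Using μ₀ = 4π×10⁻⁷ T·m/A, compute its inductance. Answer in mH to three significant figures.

For a thin toroid, L = μ₀N²A/(2πR).
L = (4π×10⁻⁷)(2570)²(1.570×10^-4) / (2π×0.201 m) = 1.032×10^-3 H.

L ≈ 1.03 mH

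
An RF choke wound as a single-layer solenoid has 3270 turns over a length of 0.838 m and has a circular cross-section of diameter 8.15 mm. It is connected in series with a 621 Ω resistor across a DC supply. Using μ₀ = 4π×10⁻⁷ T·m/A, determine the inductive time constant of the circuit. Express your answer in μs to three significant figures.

τ ≈ 1.35 μs

A = π(d/2)² = π(4.075×10^-3 m)² = 5.217×10^-5 m².
L = μ₀N²A/ℓ = (4π×10⁻⁷)(3270)²(5.217×10^-5)/(0.838) = 8.365×10^-4 H.
τ = L/R = (8.365×10^-4)/(621) = 1.347×10^-6 s.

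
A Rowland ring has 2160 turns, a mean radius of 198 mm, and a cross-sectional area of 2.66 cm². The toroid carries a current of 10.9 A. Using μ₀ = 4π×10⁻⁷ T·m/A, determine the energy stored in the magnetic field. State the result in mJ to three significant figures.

L = μ₀N²A/(2πR) = (4π×10⁻⁷)(2160)²(2.660×10^-4)/(2π×0.198) = 1.254×10^-3 H.
U = ½LI² = ½(1.254×10^-3)(10.9)² = 7.447×10^-2 J.

U ≈ 74.5 mJ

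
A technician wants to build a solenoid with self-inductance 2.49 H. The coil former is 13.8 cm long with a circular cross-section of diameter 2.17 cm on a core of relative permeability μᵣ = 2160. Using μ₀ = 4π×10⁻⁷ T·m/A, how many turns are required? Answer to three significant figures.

A = π(d/2)² = π(1.085×10^-2 m)² = 3.698×10^-4 m².
From L = μ₀μᵣN²A/ℓ, N = √(Lℓ / (μ₀μᵣA)).
N = √[(2.49)(0.138) / ((4π×10⁻⁷)(2160)×3.698×10^-4)] = √(3.423×10^5) ≈ 585.1.

N ≈ 585 turns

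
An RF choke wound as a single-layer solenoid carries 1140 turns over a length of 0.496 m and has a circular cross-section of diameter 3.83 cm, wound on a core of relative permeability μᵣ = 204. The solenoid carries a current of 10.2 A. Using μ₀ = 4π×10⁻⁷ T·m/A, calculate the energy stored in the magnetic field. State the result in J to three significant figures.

A = π(d/2)² = π(1.915×10^-2 m)² = 1.152×10^-3 m².
L = μ₀μᵣN²A/ℓ = (4π×10⁻⁷)(204)(1140)²(1.152×10^-3)/(0.496) = 0.7738 H.
U = ½LI² = ½(0.7738)(10.2)² = 40.26 J.

U ≈ 40.3 J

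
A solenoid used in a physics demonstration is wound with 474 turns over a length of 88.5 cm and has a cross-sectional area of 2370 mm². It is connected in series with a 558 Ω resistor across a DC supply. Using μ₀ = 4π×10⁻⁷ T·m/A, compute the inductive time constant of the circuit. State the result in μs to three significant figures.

A = 2370 mm² = 2.370×10^-3 m².
L = μ₀N²A/ℓ = (4π×10⁻⁷)(474)²(2.370×10^-3)/(0.885) = 7.561×10^-4 H.
τ = L/R = (7.561×10^-4)/(558) = 1.35499×10^-6 s.

τ ≈ 1.35 μs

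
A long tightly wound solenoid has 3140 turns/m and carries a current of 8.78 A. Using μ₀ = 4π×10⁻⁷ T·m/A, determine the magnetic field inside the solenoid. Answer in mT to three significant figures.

Inside a long solenoid, B = μ₀nI.
B = (4π×10⁻⁷)(3.140×10^3 m⁻¹)(8.78 A) = 3.464×10^-2 T.

B ≈ 34.6 mT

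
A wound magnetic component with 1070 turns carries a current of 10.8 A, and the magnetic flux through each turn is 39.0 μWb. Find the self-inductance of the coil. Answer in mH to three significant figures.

Self-inductance is defined by L = NΦ_B/I (flux linkage over current).
L = (1070)(3.900×10^-5 Wb)/(10.8 A) = 3.864×10^-3 H.

L ≈ 3.86 mH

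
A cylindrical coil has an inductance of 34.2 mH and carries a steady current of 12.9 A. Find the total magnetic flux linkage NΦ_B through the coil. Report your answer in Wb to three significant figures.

NΦ_B ≈ 0.441 Wb

From L = NΦ_B/I, the flux linkage is NΦ_B = LI.
NΦ_B = (3.420×10^-2 H)(12.9 A) = 0.4412 Wb.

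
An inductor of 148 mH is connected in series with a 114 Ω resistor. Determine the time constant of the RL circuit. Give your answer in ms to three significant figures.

τ = L/R = (0.148 H)/(114 Ω) = 1.298×10^-3 s.

τ ≈ 1.30 ms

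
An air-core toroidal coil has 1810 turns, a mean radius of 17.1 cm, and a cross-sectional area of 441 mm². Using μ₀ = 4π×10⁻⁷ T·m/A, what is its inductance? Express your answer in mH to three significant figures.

For a thin toroid, L = μ₀N²A/(2πR).
L = (4π×10⁻⁷)(1810)²(4.410×10^-4) / (2π×0.171 m) = 1.690×10^-3 H.

L ≈ 1.69 mH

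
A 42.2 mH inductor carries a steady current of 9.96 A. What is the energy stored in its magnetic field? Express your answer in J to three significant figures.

U ≈ 2.09 J

Stored magnetic energy: U = ½LI².
U = ½(4.220×10^-2 H)(9.96 A)² = 2.093 J.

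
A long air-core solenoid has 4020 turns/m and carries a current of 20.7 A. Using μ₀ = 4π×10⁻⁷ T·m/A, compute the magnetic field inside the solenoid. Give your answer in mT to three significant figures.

B ≈ 105 mT

Inside a long solenoid, B = μ₀nI.
B = (4π×10⁻⁷)(4.020×10^3 m⁻¹)(20.7 A) = 0.1046 T.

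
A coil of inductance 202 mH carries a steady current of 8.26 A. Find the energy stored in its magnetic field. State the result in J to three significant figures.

U ≈ 6.89 J

Stored magnetic energy: U = ½LI².
U = ½(0.202 H)(8.26 A)² = 6.891 J.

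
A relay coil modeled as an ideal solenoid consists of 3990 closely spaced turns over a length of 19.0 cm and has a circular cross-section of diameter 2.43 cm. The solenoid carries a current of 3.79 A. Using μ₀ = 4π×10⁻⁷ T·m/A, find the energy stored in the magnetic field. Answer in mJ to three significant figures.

A = π(d/2)² = π(1.215×10^-2 m)² = 4.638×10^-4 m².
L = μ₀N²A/ℓ = (4π×10⁻⁷)(3990)²(4.638×10^-4)/(0.19) = 4.883×10^-2 H.
U = ½LI² = ½(4.883×10^-2)(3.79)² = 0.3507 J.

U ≈ 351 mJ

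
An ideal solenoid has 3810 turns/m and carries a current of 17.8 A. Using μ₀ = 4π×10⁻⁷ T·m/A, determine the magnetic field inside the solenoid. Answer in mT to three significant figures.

Inside a long solenoid, B = μ₀nI.
B = (4π×10⁻⁷)(3.810×10^3 m⁻¹)(17.8 A) = 8.522×10^-2 T.

B ≈ 85.2 mT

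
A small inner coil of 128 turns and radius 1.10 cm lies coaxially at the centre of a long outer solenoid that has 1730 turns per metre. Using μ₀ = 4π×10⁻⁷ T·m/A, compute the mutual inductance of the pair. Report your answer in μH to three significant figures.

The outer solenoid produces a uniform field B₁ = μ₀n₁I₁ across the inner coil,
so the flux linkage is N₂Φ = N₂B₁A₂ = μ₀n₁N₂A₂·I₁, giving M = μ₀n₁N₂A₂.
A₂ = πr² = π(1.100×10^-2 m)² = 3.801×10^-4 m².
M = (4π×10⁻⁷)(1730)(128)(3.801×10^-4) = 1.058×10^-4 H.

M ≈ 106 μH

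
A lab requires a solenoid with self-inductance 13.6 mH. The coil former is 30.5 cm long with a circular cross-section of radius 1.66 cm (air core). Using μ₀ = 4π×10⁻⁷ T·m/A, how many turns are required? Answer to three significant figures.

N ≈ 1950 turns

A = πr² = π(1.660×10^-2 m)² = 8.657×10^-4 m².
From L = μ₀N²A/ℓ, N = √(Lℓ / (μ₀A)).
N = √[(1.360×10^-2)(0.305) / ((4π×10⁻⁷)×8.657×10^-4)] = √(3.813×10^6) ≈ 1952.7.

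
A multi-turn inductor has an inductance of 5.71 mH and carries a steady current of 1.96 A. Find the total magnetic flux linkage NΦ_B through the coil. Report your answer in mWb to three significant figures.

NΦ_B ≈ 11.2 mWb

From L = NΦ_B/I, the flux linkage is NΦ_B = LI.
NΦ_B = (5.710×10^-3 H)(1.96 A) = 1.119×10^-2 Wb.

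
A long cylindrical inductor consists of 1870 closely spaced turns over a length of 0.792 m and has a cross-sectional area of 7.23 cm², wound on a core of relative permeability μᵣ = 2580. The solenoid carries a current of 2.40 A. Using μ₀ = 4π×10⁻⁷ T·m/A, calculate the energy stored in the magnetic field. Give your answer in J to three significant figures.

U ≈ 29.8 J

A = 7.23 cm² = 7.230×10^-4 m².
L = μ₀μᵣN²A/ℓ = (4π×10⁻⁷)(2580)(1870)²(7.230×10^-4)/(0.792) = 10.3497 H.
U = ½LI² = ½(10.3497)(2.40)² = 29.81 J.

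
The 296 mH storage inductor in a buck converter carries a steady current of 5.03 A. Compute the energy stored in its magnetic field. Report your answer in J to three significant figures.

Stored magnetic energy: U = ½LI².
U = ½(0.296 H)(5.03 A)² = 3.7445 J.

U ≈ 3.74 J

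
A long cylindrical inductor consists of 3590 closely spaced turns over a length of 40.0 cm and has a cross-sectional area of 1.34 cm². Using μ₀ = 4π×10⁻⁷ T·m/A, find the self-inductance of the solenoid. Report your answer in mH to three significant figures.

L ≈ 5.43 mH

A = 1.34 cm² = 1.340×10^-4 m².
For a long solenoid, L = μ₀N²A/ℓ.
L = (4π×10⁻⁷)(3590)²(1.340×10^-4)/(0.4 m) = 5.426×10^-3 H.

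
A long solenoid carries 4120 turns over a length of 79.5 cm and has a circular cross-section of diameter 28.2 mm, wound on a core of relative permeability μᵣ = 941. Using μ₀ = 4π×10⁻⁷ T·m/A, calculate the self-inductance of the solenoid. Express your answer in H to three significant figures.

L ≈ 15.8 H

A = π(d/2)² = π(1.410×10^-2 m)² = 6.246×10^-4 m².
For a long solenoid, L = μ₀μᵣN²A/ℓ.
L = (4π×10⁻⁷)(941)(4120)²(6.246×10^-4)/(0.795 m) = 15.77 H.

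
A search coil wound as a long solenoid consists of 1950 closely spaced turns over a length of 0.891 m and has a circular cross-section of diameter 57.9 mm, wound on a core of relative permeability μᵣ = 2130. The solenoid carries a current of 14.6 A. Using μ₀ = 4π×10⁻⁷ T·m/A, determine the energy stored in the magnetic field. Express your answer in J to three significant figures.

U ≈ 3210 J

A = π(d/2)² = π(2.895×10^-2 m)² = 2.633×10^-3 m².
L = μ₀μᵣN²A/ℓ = (4π×10⁻⁷)(2130)(1950)²(2.633×10^-3)/(0.891) = 30.08 H.
U = ½LI² = ½(30.08)(14.6)² = 3.206×10^3 J.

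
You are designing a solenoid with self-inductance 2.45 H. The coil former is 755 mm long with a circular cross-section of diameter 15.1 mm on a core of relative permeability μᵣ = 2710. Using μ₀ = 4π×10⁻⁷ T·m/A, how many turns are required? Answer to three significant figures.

N ≈ 1740 turns

A = π(d/2)² = π(7.550×10^-3 m)² = 1.791×10^-4 m².
From L = μ₀μᵣN²A/ℓ, N = √(Lℓ / (μ₀μᵣA)).
N = √[(2.45)(0.755) / ((4π×10⁻⁷)(2710)×1.791×10^-4)] = √(3.033×10^6) ≈ 1741.6.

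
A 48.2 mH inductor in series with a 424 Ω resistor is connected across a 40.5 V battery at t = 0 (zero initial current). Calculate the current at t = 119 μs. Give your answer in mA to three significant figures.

τ = L/R = 4.820×10^-2/424 = 1.137×10^-4 s; final current I_∞ = ε/R = 40.5/424 = 9.552×10^-2 A.
I(t) = I_∞(1 − e^(−t/τ)) with t/τ = 1.047.
I = (9.552×10^-2)(1 − e^(−1.047)) = 6.199×10^-2 A.

I ≈ 62.0 mA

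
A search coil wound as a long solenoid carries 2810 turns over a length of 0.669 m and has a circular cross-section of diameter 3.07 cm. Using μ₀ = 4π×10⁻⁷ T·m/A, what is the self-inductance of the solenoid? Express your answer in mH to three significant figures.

L ≈ 11.0 mH

A = π(d/2)² = π(1.535×10^-2 m)² = 7.402×10^-4 m².
For a long solenoid, L = μ₀N²A/ℓ.
L = (4π×10⁻⁷)(2810)²(7.402×10^-4)/(0.669 m) = 1.098×10^-2 H.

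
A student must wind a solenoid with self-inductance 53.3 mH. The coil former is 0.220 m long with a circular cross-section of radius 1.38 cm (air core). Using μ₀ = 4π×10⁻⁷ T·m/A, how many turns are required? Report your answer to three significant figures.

N ≈ 3950 turns

A = πr² = π(1.380×10^-2 m)² = 5.983×10^-4 m².
From L = μ₀N²A/ℓ, N = √(Lℓ / (μ₀A)).
N = √[(5.330×10^-2)(0.22) / ((4π×10⁻⁷)×5.983×10^-4)] = √(1.560×10^7) ≈ 3949.3.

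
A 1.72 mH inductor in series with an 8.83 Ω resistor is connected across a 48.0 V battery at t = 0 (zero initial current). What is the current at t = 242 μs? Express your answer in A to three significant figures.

τ = L/R = 1.720×10^-3/8.83 = 1.948×10^-4 s; final current I_∞ = ε/R = 48.0/8.83 = 5.436 A.
I(t) = I_∞(1 − e^(−t/τ)) with t/τ = 1.242.
I = (5.436)(1 − e^(−1.242)) = 3.867 A.

I ≈ 3.87 A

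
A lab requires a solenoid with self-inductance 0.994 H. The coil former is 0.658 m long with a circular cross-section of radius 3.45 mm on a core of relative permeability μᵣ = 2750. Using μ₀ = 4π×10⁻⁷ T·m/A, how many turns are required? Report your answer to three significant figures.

A = πr² = π(3.450×10^-3 m)² = 3.739×10^-5 m².
From L = μ₀μᵣN²A/ℓ, N = √(Lℓ / (μ₀μᵣA)).
N = √[(0.994)(0.658) / ((4π×10⁻⁷)(2750)×3.739×10^-5)] = √(5.062×10^6) ≈ 2249.8.

N ≈ 2250 turns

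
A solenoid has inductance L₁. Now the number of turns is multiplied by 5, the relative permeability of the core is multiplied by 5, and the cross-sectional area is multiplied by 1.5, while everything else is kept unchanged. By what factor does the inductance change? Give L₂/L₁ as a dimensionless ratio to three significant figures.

For a solenoid, L ∝ μᵣN²A/ℓ.
L₂/L₁ = (5)^2 × (5) × (1.5) = 188.

L₂/L₁ = 188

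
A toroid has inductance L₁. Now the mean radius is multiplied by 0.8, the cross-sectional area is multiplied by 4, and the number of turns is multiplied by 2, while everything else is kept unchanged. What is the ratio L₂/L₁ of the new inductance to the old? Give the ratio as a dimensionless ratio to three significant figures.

L₂/L₁ = 20.0

For a toroid, L ∝ μᵣN²A/R.
L₂/L₁ = (0.8)^-1 × (4) × (2)^2 = 20.0.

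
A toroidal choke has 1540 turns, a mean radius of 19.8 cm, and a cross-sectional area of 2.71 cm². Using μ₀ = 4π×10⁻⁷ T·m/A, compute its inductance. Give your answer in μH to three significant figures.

L ≈ 649 μH

For a thin toroid, L = μ₀N²A/(2πR).
L = (4π×10⁻⁷)(1540)²(2.710×10^-4) / (2π×0.198 m) = 6.492×10^-4 H.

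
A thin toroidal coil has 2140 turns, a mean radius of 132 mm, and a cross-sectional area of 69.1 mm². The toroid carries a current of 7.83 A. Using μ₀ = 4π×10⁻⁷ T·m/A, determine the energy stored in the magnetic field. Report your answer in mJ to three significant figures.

L = μ₀N²A/(2πR) = (4π×10⁻⁷)(2140)²(6.910×10^-5)/(2π×0.132) = 4.7947×10^-4 H.
U = ½LI² = ½(4.7947×10^-4)(7.83)² = 1.470×10^-2 J.

U ≈ 14.7 mJ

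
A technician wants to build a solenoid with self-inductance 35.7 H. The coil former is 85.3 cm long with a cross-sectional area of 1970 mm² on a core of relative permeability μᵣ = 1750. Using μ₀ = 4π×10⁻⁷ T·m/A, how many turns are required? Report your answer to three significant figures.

N ≈ 2650 turns

A = 1970 mm² = 1.970×10^-3 m².
From L = μ₀μᵣN²A/ℓ, N = √(Lℓ / (μ₀μᵣA)).
N = √[(35.7)(0.853) / ((4π×10⁻⁷)(1750)×1.970×10^-3)] = √(7.029×10^6) ≈ 2651.3.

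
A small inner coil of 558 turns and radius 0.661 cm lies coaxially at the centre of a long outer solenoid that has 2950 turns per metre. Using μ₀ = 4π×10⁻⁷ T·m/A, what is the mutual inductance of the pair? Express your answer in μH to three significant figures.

M ≈ 284 μH

The outer solenoid produces a uniform field B₁ = μ₀n₁I₁ across the inner coil,
so the flux linkage is N₂Φ = N₂B₁A₂ = μ₀n₁N₂A₂·I₁, giving M = μ₀n₁N₂A₂.
A₂ = πr² = π(6.610×10^-3 m)² = 1.373×10^-4 m².
M = (4π×10⁻⁷)(2950)(558)(1.373×10^-4) = 2.839×10^-4 H.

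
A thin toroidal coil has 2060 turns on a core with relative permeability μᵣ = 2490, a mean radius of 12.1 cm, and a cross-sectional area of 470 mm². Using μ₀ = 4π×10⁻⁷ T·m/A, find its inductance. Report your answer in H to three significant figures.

For a thin toroid, L = μ₀μᵣN²A/(2πR).
L = (4π×10⁻⁷)(2490)(2060)²(4.700×10^-4) / (2π×0.121 m) = 8.209 H.

L ≈ 8.21 H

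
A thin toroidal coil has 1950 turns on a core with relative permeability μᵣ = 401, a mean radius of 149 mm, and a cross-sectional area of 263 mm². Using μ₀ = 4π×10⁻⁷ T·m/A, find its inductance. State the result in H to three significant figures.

For a thin toroid, L = μ₀μᵣN²A/(2πR).
L = (4π×10⁻⁷)(401)(1950)²(2.630×10^-4) / (2π×0.149 m) = 0.5383 H.

L ≈ 0.538 H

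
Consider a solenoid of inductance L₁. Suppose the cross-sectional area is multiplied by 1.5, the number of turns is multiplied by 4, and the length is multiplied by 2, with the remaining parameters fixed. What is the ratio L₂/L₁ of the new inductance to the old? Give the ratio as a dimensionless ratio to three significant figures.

For a solenoid, L ∝ μᵣN²A/ℓ.
L₂/L₁ = (1.5) × (4)^2 × (2)^-1 = 12.0.

L₂/L₁ = 12.0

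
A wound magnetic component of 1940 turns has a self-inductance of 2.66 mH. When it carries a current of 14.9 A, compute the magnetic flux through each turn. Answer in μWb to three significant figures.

From L = NΦ_B/I, the flux per turn is Φ_B = LI/N.
Φ_B = (2.660×10^-3 H)(14.9 A)/1940 = 2.043×10^-5 Wb.

Φ_B ≈ 20.4 μWb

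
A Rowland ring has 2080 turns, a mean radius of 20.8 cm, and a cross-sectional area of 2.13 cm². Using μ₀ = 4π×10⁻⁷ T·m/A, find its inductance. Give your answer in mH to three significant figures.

L ≈ 0.886 mH

For a thin toroid, L = μ₀N²A/(2πR).
L = (4π×10⁻⁷)(2080)²(2.130×10^-4) / (2π×0.208 m) = 8.861×10^-4 H.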